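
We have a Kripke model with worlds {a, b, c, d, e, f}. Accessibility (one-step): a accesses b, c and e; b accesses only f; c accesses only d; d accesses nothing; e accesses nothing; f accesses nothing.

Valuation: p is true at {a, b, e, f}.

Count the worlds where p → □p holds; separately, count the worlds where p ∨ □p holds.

5 and 5

For p → □p:
a: p is T, □p is F. ✗
b: p is T, □p is T. ✓
c: p is F, □p is F. ✓
d: p is F, □p is T. ✓
e: p is T, □p is T. ✓
f: p is T, □p is T. ✓
— 5 worlds.
For p ∨ □p:
a: p is T, □p is F. ✓
b: p is T, □p is T. ✓
c: p is F, □p is F. ✗
d: p is F, □p is T. ✓
e: p is T, □p is T. ✓
f: p is T, □p is T. ✓
— 5 worlds.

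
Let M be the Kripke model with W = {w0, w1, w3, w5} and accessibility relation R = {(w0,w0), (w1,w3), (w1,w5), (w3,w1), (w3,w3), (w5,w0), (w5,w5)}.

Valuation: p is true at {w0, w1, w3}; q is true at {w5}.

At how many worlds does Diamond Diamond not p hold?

3

w0: successors {w0}; Diamond not p there: w0:F. ✗
w1: successors {w3, w5}; Diamond not p there: w3:F, w5:T. ✓
w3: successors {w1, w3}; Diamond not p there: w1:T, w3:F. ✓
w5: successors {w0, w5}; Diamond not p there: w0:F, w5:T. ✓
Satisfying worlds: {w1, w3, w5}.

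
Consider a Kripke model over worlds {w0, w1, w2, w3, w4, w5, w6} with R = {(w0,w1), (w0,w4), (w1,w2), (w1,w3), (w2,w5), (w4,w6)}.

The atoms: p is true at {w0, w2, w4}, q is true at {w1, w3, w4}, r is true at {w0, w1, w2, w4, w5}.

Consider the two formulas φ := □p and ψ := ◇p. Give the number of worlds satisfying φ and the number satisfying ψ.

For □p:
w0: successors {w1, w4}; p there: w1:F, w4:T. ✗
w1: successors {w2, w3}; p there: w2:T, w3:F. ✗
w2: successors {w5}; p there: w5:F. ✗
w3: no successors, so □p holds vacuously. ✓
w4: successors {w6}; p there: w6:F. ✗
w5: no successors, so □p holds vacuously. ✓
w6: no successors, so □p holds vacuously. ✓
— 3 worlds.
For ◇p:
w0: successors {w1, w4}; p there: w1:F, w4:T. ✓
w1: successors {w2, w3}; p there: w2:T, w3:F. ✓
w2: successors {w5}; p there: w5:F. ✗
w3: no successors, so ◇p fails. ✗
w4: successors {w6}; p there: w6:F. ✗
w5: no successors, so ◇p fails. ✗
w6: no successors, so ◇p fails. ✗
— 2 worlds.

3 and 2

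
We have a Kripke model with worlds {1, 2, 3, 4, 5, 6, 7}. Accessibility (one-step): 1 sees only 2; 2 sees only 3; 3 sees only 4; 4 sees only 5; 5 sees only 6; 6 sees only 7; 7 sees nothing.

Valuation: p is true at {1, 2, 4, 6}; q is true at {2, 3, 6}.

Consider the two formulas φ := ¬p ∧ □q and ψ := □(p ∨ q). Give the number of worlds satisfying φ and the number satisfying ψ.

2 and 5

For ¬p ∧ □q:
1: ¬p is F, □q is T. ✗
2: ¬p is F, □q is T. ✗
3: ¬p is T, □q is F. ✗
4: ¬p is F, □q is F. ✗
5: ¬p is T, □q is T. ✓
6: ¬p is F, □q is F. ✗
7: ¬p is T, □q is T. ✓
— 2 worlds.
For □(p ∨ q):
1: successors {2}; p ∨ q there: 2:T. ✓
2: successors {3}; p ∨ q there: 3:T. ✓
3: successors {4}; p ∨ q there: 4:T. ✓
4: successors {5}; p ∨ q there: 5:F. ✗
5: successors {6}; p ∨ q there: 6:T. ✓
6: successors {7}; p ∨ q there: 7:F. ✗
7: no successors, so □(p ∨ q) holds vacuously. ✓
— 5 worlds.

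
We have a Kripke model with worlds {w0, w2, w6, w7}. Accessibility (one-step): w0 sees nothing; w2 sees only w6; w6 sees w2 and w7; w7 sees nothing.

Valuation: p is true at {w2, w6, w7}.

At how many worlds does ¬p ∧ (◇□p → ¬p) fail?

w0: ¬p is T, ◇□p → ¬p is T. ✓
w2: ¬p is F, ◇□p → ¬p is F. ✗
w6: ¬p is F, ◇□p → ¬p is F. ✗
w7: ¬p is F, ◇□p → ¬p is T. ✗
Satisfying worlds: {w0}.
So ¬p ∧ (◇□p → ¬p) fails at the other 3 worlds.

3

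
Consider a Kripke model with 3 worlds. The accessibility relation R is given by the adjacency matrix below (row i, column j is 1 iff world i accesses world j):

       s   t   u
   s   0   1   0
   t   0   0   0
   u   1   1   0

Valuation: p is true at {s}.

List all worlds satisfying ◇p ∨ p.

{s, u}

s: ◇p is F, p is T. ✓
t: ◇p is F, p is F. ✗
u: ◇p is T, p is F. ✓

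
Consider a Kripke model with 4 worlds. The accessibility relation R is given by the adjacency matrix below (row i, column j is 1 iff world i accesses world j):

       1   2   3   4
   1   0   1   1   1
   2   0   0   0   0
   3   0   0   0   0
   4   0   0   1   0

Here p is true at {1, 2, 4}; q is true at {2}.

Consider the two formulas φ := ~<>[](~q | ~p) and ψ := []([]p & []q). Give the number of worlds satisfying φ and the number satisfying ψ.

For ~<>[](~q | ~p):
1: <>[](~q | ~p) is T. ✗
2: <>[](~q | ~p) is F. ✓
3: <>[](~q | ~p) is F. ✓
4: <>[](~q | ~p) is T. ✗
— 2 worlds.
For []([]p & []q):
1: successors {2, 3, 4}; []p & []q there: 2:T, 3:T, 4:F. ✗
2: no successors, so []([]p & []q) holds vacuously. ✓
3: no successors, so []([]p & []q) holds vacuously. ✓
4: successors {3}; []p & []q there: 3:T. ✓
— 3 worlds.

2 and 3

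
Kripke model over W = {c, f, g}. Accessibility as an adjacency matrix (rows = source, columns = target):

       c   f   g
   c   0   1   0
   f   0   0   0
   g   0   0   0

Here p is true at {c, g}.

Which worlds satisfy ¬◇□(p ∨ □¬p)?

{f, g}

c: ◇□(p ∨ □¬p) is T. ✗
f: ◇□(p ∨ □¬p) is F. ✓
g: ◇□(p ∨ □¬p) is F. ✓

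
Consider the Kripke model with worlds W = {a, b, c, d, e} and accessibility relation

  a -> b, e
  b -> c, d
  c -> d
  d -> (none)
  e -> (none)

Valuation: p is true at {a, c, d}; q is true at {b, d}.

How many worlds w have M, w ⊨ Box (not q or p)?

a: successors {b, e}; not q or p there: b:F, e:T. ✗
b: successors {c, d}; not q or p there: c:T, d:T. ✓
c: successors {d}; not q or p there: d:T. ✓
d: no successors, so Box (not q or p) holds vacuously. ✓
e: no successors, so Box (not q or p) holds vacuously. ✓
Satisfying worlds: {b, c, d, e}.

4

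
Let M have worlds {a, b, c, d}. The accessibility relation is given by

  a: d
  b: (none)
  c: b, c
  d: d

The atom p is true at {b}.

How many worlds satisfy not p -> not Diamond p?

3

a: not p is T, not Diamond p is T. ✓
b: not p is F, not Diamond p is T. ✓
c: not p is T, not Diamond p is F. ✗
d: not p is T, not Diamond p is T. ✓
Satisfying worlds: {a, b, d}.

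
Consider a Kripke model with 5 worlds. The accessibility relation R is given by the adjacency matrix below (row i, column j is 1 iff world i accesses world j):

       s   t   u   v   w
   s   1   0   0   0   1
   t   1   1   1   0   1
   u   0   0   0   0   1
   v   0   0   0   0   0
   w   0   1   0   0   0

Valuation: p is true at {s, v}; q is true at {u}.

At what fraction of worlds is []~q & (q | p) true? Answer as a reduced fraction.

s: []~q is T, q | p is T. ✓
t: []~q is F, q | p is F. ✗
u: []~q is T, q | p is T. ✓
v: []~q is T, q | p is T. ✓
w: []~q is T, q | p is F. ✗
That's 3 of 5 worlds, so 3/5.

3/5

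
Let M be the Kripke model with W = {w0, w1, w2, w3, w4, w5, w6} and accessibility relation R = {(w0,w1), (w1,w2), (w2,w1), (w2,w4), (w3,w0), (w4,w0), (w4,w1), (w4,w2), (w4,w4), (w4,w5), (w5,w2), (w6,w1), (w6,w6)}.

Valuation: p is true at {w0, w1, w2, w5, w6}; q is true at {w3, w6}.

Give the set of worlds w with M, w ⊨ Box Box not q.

w0: successors {w1}; Box not q there: w1:T. ✓
w1: successors {w2}; Box not q there: w2:T. ✓
w2: successors {w1, w4}; Box not q there: w1:T, w4:T. ✓
w3: successors {w0}; Box not q there: w0:T. ✓
w4: successors {w0, w1, w2, w4, w5}; Box not q there: w0:T, w1:T, w2:T, w4:T, w5:T. ✓
w5: successors {w2}; Box not q there: w2:T. ✓
w6: successors {w1, w6}; Box not q there: w1:T, w6:F. ✗

{w0, w1, w2, w3, w4, w5}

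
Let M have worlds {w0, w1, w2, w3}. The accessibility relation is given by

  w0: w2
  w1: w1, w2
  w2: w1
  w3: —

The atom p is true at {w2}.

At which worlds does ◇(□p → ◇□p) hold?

{w0, w1, w2}

w0: successors {w2}; □p → ◇□p there: w2:T. ✓
w1: successors {w1, w2}; □p → ◇□p there: w1:T, w2:T. ✓
w2: successors {w1}; □p → ◇□p there: w1:T. ✓
w3: no successors, so ◇(□p → ◇□p) fails. ✗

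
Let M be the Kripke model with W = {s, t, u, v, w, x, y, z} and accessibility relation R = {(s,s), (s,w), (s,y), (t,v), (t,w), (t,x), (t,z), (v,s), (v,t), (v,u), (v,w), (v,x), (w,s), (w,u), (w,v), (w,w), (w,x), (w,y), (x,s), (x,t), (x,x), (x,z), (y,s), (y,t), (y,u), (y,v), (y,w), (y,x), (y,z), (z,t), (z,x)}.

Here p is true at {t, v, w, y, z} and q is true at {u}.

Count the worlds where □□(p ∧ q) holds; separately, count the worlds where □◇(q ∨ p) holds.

For □□(p ∧ q):
s: successors {s, w, y}; □(p ∧ q) there: s:F, w:F, y:F. ✗
t: successors {v, w, x, z}; □(p ∧ q) there: v:F, w:F, x:F, z:F. ✗
u: no successors, so □□(p ∧ q) holds vacuously. ✓
v: successors {s, t, u, w, x}; □(p ∧ q) there: s:F, t:F, u:T, w:F, x:F. ✗
w: successors {s, u, v, w, x, y}; □(p ∧ q) there: s:F, u:T, v:F, w:F, x:F, y:F. ✗
x: successors {s, t, x, z}; □(p ∧ q) there: s:F, t:F, x:F, z:F. ✗
y: successors {s, t, u, v, w, x, z}; □(p ∧ q) there: s:F, t:F, u:T, v:F, w:F, x:F, z:F. ✗
z: successors {t, x}; □(p ∧ q) there: t:F, x:F. ✗
— 1 world.
For □◇(q ∨ p):
s: successors {s, w, y}; ◇(q ∨ p) there: s:T, w:T, y:T. ✓
t: successors {v, w, x, z}; ◇(q ∨ p) there: v:T, w:T, x:T, z:T. ✓
u: no successors, so □◇(q ∨ p) holds vacuously. ✓
v: successors {s, t, u, w, x}; ◇(q ∨ p) there: s:T, t:T, u:F, w:T, x:T. ✗
w: successors {s, u, v, w, x, y}; ◇(q ∨ p) there: s:T, u:F, v:T, w:T, x:T, y:T. ✗
x: successors {s, t, x, z}; ◇(q ∨ p) there: s:T, t:T, x:T, z:T. ✓
y: successors {s, t, u, v, w, x, z}; ◇(q ∨ p) there: s:T, t:T, u:F, v:T, w:T, x:T, z:T. ✗
z: successors {t, x}; ◇(q ∨ p) there: t:T, x:T. ✓
— 5 worlds.

1 and 5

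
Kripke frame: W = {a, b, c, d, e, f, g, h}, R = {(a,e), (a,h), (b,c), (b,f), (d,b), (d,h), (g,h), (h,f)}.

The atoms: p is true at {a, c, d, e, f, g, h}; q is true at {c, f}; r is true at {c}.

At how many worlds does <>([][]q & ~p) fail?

a: successors {e, h}; [][]q & ~p there: e:F, h:F. ✗
b: successors {c, f}; [][]q & ~p there: c:F, f:F. ✗
c: no successors, so <>([][]q & ~p) fails. ✗
d: successors {b, h}; [][]q & ~p there: b:T, h:F. ✓
e: no successors, so <>([][]q & ~p) fails. ✗
f: no successors, so <>([][]q & ~p) fails. ✗
g: successors {h}; [][]q & ~p there: h:F. ✗
h: successors {f}; [][]q & ~p there: f:F. ✗
Satisfying worlds: {d}.
So <>([][]q & ~p) fails at the other 7 worlds.

7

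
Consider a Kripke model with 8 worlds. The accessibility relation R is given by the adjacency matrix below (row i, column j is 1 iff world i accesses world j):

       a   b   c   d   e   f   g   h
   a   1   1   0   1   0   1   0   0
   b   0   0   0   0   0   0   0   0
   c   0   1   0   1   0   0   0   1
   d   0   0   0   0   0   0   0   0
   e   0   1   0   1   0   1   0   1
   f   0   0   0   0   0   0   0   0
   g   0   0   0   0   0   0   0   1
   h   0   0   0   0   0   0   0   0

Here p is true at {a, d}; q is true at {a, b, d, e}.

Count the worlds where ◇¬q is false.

4

a: successors {a, b, d, f}; ¬q there: a:F, b:F, d:F, f:T. ✓
b: no successors, so ◇¬q fails. ✗
c: successors {b, d, h}; ¬q there: b:F, d:F, h:T. ✓
d: no successors, so ◇¬q fails. ✗
e: successors {b, d, f, h}; ¬q there: b:F, d:F, f:T, h:T. ✓
f: no successors, so ◇¬q fails. ✗
g: successors {h}; ¬q there: h:T. ✓
h: no successors, so ◇¬q fails. ✗
Satisfying worlds: {a, c, e, g}.
So ◇¬q fails at the other 4 worlds.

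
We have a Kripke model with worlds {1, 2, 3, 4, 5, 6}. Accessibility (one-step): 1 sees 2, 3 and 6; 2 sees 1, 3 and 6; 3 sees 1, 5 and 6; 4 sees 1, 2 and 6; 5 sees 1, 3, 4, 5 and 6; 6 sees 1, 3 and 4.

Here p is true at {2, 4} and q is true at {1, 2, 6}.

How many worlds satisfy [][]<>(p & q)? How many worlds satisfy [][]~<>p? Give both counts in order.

For [][]<>(p & q):
1: successors {2, 3, 6}; []<>(p & q) there: 2:F, 3:F, 6:F. ✗
2: successors {1, 3, 6}; []<>(p & q) there: 1:F, 3:F, 6:F. ✗
3: successors {1, 5, 6}; []<>(p & q) there: 1:F, 5:F, 6:F. ✗
4: successors {1, 2, 6}; []<>(p & q) there: 1:F, 2:F, 6:F. ✗
5: successors {1, 3, 4, 5, 6}; []<>(p & q) there: 1:F, 3:F, 4:F, 5:F, 6:F. ✗
6: successors {1, 3, 4}; []<>(p & q) there: 1:F, 3:F, 4:F. ✗
— 0 worlds.
For [][]~<>p:
1: successors {2, 3, 6}; []~<>p there: 2:F, 3:F, 6:F. ✗
2: successors {1, 3, 6}; []~<>p there: 1:F, 3:F, 6:F. ✗
3: successors {1, 5, 6}; []~<>p there: 1:F, 5:F, 6:F. ✗
4: successors {1, 2, 6}; []~<>p there: 1:F, 2:F, 6:F. ✗
5: successors {1, 3, 4, 5, 6}; []~<>p there: 1:F, 3:F, 4:F, 5:F, 6:F. ✗
6: successors {1, 3, 4}; []~<>p there: 1:F, 3:F, 4:F. ✗
— 0 worlds.

0 and 0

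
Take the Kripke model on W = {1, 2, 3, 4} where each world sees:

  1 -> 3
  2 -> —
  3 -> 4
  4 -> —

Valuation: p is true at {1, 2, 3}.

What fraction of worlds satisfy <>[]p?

1: successors {3}; []p there: 3:F. ✗
2: no successors, so <>[]p fails. ✗
3: successors {4}; []p there: 4:T. ✓
4: no successors, so <>[]p fails. ✗
That's 1 of 4 worlds, so 1/4.

1/4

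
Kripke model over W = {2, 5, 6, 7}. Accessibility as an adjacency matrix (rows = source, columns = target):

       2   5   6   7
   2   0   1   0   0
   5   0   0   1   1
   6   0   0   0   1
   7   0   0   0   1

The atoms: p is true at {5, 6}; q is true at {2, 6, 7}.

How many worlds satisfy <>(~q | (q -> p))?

2: successors {5}; ~q | (q -> p) there: 5:T. ✓
5: successors {6, 7}; ~q | (q -> p) there: 6:T, 7:F. ✓
6: successors {7}; ~q | (q -> p) there: 7:F. ✗
7: successors {7}; ~q | (q -> p) there: 7:F. ✗
Satisfying worlds: {2, 5}.

2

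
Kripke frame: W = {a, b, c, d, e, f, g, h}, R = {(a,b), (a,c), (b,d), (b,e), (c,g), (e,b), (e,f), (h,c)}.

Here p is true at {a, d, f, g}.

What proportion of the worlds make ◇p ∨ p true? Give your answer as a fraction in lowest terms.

7/8

a: ◇p is F, p is T. ✓
b: ◇p is T, p is F. ✓
c: ◇p is T, p is F. ✓
d: ◇p is F, p is T. ✓
e: ◇p is T, p is F. ✓
f: ◇p is F, p is T. ✓
g: ◇p is F, p is T. ✓
h: ◇p is F, p is F. ✗
That's 7 of 8 worlds, so 7/8.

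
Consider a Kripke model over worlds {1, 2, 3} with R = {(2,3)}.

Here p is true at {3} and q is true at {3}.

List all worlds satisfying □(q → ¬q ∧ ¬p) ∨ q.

{1, 3}

1: □(q → ¬q ∧ ¬p) is T, q is F. ✓
2: □(q → ¬q ∧ ¬p) is F, q is F. ✗
3: □(q → ¬q ∧ ¬p) is T, q is T. ✓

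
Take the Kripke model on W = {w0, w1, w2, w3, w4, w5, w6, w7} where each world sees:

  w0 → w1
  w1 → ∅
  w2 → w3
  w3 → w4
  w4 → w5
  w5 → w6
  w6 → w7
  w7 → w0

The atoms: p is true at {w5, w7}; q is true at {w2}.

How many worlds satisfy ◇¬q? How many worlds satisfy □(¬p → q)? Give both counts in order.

For ◇¬q:
w0: successors {w1}; ¬q there: w1:T. ✓
w1: no successors, so ◇¬q fails. ✗
w2: successors {w3}; ¬q there: w3:T. ✓
w3: successors {w4}; ¬q there: w4:T. ✓
w4: successors {w5}; ¬q there: w5:T. ✓
w5: successors {w6}; ¬q there: w6:T. ✓
w6: successors {w7}; ¬q there: w7:T. ✓
w7: successors {w0}; ¬q there: w0:T. ✓
— 7 worlds.
For □(¬p → q):
w0: successors {w1}; ¬p → q there: w1:F. ✗
w1: no successors, so □(¬p → q) holds vacuously. ✓
w2: successors {w3}; ¬p → q there: w3:F. ✗
w3: successors {w4}; ¬p → q there: w4:F. ✗
w4: successors {w5}; ¬p → q there: w5:T. ✓
w5: successors {w6}; ¬p → q there: w6:F. ✗
w6: successors {w7}; ¬p → q there: w7:T. ✓
w7: successors {w0}; ¬p → q there: w0:F. ✗
— 3 worlds.

7 and 3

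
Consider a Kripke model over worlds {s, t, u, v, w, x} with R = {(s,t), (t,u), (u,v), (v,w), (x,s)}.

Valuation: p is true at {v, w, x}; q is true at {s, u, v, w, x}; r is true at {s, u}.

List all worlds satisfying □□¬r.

{t, u, v, w, x}

s: successors {t}; □¬r there: t:F. ✗
t: successors {u}; □¬r there: u:T. ✓
u: successors {v}; □¬r there: v:T. ✓
v: successors {w}; □¬r there: w:T. ✓
w: no successors, so □□¬r holds vacuously. ✓
x: successors {s}; □¬r there: s:T. ✓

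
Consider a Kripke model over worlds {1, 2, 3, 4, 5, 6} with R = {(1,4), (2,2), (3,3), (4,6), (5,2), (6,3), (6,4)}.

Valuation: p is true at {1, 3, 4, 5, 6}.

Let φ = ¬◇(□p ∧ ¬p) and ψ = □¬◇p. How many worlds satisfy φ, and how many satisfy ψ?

6 and 2

For ¬◇(□p ∧ ¬p):
1: ◇(□p ∧ ¬p) is F. ✓
2: ◇(□p ∧ ¬p) is F. ✓
3: ◇(□p ∧ ¬p) is F. ✓
4: ◇(□p ∧ ¬p) is F. ✓
5: ◇(□p ∧ ¬p) is F. ✓
6: ◇(□p ∧ ¬p) is F. ✓
— 6 worlds.
For □¬◇p:
1: successors {4}; ¬◇p there: 4:F. ✗
2: successors {2}; ¬◇p there: 2:T. ✓
3: successors {3}; ¬◇p there: 3:F. ✗
4: successors {6}; ¬◇p there: 6:F. ✗
5: successors {2}; ¬◇p there: 2:T. ✓
6: successors {3, 4}; ¬◇p there: 3:F, 4:F. ✗
— 2 worlds.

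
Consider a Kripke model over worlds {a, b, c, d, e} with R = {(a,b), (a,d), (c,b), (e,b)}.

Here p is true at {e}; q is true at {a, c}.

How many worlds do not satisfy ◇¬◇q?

a: successors {b, d}; ¬◇q there: b:T, d:T. ✓
b: no successors, so ◇¬◇q fails. ✗
c: successors {b}; ¬◇q there: b:T. ✓
d: no successors, so ◇¬◇q fails. ✗
e: successors {b}; ¬◇q there: b:T. ✓
Satisfying worlds: {a, c, e}.
So ◇¬◇q fails at the other 2 worlds.

2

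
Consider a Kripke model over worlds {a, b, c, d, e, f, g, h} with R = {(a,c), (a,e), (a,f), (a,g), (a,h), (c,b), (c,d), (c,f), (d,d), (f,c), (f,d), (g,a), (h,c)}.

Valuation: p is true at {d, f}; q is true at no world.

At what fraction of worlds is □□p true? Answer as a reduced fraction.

a: successors {c, e, f, g, h}; □p there: c:F, e:T, f:F, g:F, h:F. ✗
b: no successors, so □□p holds vacuously. ✓
c: successors {b, d, f}; □p there: b:T, d:T, f:F. ✗
d: successors {d}; □p there: d:T. ✓
e: no successors, so □□p holds vacuously. ✓
f: successors {c, d}; □p there: c:F, d:T. ✗
g: successors {a}; □p there: a:F. ✗
h: successors {c}; □p there: c:F. ✗
That's 3 of 8 worlds, so 3/8.

3/8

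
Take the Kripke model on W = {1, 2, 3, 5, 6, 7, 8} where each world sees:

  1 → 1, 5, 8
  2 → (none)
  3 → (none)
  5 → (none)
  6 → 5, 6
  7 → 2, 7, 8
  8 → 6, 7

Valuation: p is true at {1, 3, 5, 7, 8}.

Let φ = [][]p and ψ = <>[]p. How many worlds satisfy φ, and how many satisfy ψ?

3 and 3

For [][]p:
1: successors {1, 5, 8}; []p there: 1:T, 5:T, 8:F. ✗
2: no successors, so [][]p holds vacuously. ✓
3: no successors, so [][]p holds vacuously. ✓
5: no successors, so [][]p holds vacuously. ✓
6: successors {5, 6}; []p there: 5:T, 6:F. ✗
7: successors {2, 7, 8}; []p there: 2:T, 7:F, 8:F. ✗
8: successors {6, 7}; []p there: 6:F, 7:F. ✗
— 3 worlds.
For <>[]p:
1: successors {1, 5, 8}; []p there: 1:T, 5:T, 8:F. ✓
2: no successors, so <>[]p fails. ✗
3: no successors, so <>[]p fails. ✗
5: no successors, so <>[]p fails. ✗
6: successors {5, 6}; []p there: 5:T, 6:F. ✓
7: successors {2, 7, 8}; []p there: 2:T, 7:F, 8:F. ✓
8: successors {6, 7}; []p there: 6:F, 7:F. ✗
— 3 worlds.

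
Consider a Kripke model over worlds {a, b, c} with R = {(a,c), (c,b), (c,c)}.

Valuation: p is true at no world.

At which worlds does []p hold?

a: successors {c}; p there: c:F. ✗
b: no successors, so []p holds vacuously. ✓
c: successors {b, c}; p there: b:F, c:F. ✗

{b}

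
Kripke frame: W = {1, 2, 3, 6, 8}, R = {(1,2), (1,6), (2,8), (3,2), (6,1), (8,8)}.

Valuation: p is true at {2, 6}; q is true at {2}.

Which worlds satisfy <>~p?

1: successors {2, 6}; ~p there: 2:F, 6:F. ✗
2: successors {8}; ~p there: 8:T. ✓
3: successors {2}; ~p there: 2:F. ✗
6: successors {1}; ~p there: 1:T. ✓
8: successors {8}; ~p there: 8:T. ✓

{2, 6, 8}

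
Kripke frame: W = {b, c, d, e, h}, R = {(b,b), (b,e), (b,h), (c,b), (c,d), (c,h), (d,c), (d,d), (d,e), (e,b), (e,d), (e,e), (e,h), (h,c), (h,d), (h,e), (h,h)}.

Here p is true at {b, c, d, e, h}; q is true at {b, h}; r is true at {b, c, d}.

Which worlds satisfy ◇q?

b: successors {b, e, h}; q there: b:T, e:F, h:T. ✓
c: successors {b, d, h}; q there: b:T, d:F, h:T. ✓
d: successors {c, d, e}; q there: c:F, d:F, e:F. ✗
e: successors {b, d, e, h}; q there: b:T, d:F, e:F, h:T. ✓
h: successors {c, d, e, h}; q there: c:F, d:F, e:F, h:T. ✓

{b, c, e, h}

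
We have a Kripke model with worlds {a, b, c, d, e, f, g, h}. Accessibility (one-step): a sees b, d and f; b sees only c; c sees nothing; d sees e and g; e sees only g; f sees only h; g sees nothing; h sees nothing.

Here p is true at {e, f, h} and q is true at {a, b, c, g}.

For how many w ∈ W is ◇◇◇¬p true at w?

1

a: successors {b, d, f}; ◇◇¬p there: b:F, d:T, f:F. ✓
b: successors {c}; ◇◇¬p there: c:F. ✗
c: no successors, so ◇◇◇¬p fails. ✗
d: successors {e, g}; ◇◇¬p there: e:F, g:F. ✗
e: successors {g}; ◇◇¬p there: g:F. ✗
f: successors {h}; ◇◇¬p there: h:F. ✗
g: no successors, so ◇◇◇¬p fails. ✗
h: no successors, so ◇◇◇¬p fails. ✗
Satisfying worlds: {a}.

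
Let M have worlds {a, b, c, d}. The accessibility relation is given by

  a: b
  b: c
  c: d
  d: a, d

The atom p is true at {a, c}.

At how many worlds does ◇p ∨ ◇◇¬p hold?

a: ◇p is F, ◇◇¬p is F. ✗
b: ◇p is T, ◇◇¬p is T. ✓
c: ◇p is F, ◇◇¬p is T. ✓
d: ◇p is T, ◇◇¬p is T. ✓
Satisfying worlds: {b, c, d}.

3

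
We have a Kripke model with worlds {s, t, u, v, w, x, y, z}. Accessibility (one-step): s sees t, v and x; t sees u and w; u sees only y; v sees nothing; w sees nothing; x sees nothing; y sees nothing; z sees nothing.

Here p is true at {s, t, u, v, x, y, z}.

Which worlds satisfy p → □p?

{s, u, v, w, x, y, z}

s: p is T, □p is T. ✓
t: p is T, □p is F. ✗
u: p is T, □p is T. ✓
v: p is T, □p is T. ✓
w: p is F, □p is T. ✓
x: p is T, □p is T. ✓
y: p is T, □p is T. ✓
z: p is T, □p is T. ✓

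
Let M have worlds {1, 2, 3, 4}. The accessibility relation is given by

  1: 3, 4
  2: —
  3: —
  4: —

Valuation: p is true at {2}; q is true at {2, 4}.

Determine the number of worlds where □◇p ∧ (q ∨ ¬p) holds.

3

1: □◇p is F, q ∨ ¬p is T. ✗
2: □◇p is T, q ∨ ¬p is T. ✓
3: □◇p is T, q ∨ ¬p is T. ✓
4: □◇p is T, q ∨ ¬p is T. ✓
Satisfying worlds: {2, 3, 4}.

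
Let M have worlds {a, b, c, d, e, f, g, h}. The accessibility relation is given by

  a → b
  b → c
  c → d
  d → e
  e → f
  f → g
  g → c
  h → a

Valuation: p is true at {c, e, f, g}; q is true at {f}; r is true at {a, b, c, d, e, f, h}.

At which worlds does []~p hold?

{a, c, h}

a: successors {b}; ~p there: b:T. ✓
b: successors {c}; ~p there: c:F. ✗
c: successors {d}; ~p there: d:T. ✓
d: successors {e}; ~p there: e:F. ✗
e: successors {f}; ~p there: f:F. ✗
f: successors {g}; ~p there: g:F. ✗
g: successors {c}; ~p there: c:F. ✗
h: successors {a}; ~p there: a:T. ✓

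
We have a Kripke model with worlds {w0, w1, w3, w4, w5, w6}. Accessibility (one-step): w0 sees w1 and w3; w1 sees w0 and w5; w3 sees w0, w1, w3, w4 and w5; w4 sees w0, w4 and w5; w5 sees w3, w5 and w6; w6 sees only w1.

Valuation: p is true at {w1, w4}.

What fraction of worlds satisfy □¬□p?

5/6

w0: successors {w1, w3}; ¬□p there: w1:T, w3:T. ✓
w1: successors {w0, w5}; ¬□p there: w0:T, w5:T. ✓
w3: successors {w0, w1, w3, w4, w5}; ¬□p there: w0:T, w1:T, w3:T, w4:T, w5:T. ✓
w4: successors {w0, w4, w5}; ¬□p there: w0:T, w4:T, w5:T. ✓
w5: successors {w3, w5, w6}; ¬□p there: w3:T, w5:T, w6:F. ✗
w6: successors {w1}; ¬□p there: w1:T. ✓
That's 5 of 6 worlds, so 5/6.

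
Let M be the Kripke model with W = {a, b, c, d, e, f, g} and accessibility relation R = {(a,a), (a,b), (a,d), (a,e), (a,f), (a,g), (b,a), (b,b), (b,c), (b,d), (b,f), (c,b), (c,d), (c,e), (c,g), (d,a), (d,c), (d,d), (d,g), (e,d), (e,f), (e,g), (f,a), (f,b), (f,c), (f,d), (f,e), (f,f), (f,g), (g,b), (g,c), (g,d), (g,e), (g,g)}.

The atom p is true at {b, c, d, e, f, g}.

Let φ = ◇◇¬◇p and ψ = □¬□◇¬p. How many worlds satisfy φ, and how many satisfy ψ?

0 and 7

For ◇◇¬◇p:
a: successors {a, b, d, e, f, g}; ◇¬◇p there: a:F, b:F, d:F, e:F, f:F, g:F. ✗
b: successors {a, b, c, d, f}; ◇¬◇p there: a:F, b:F, c:F, d:F, f:F. ✗
c: successors {b, d, e, g}; ◇¬◇p there: b:F, d:F, e:F, g:F. ✗
d: successors {a, c, d, g}; ◇¬◇p there: a:F, c:F, d:F, g:F. ✗
e: successors {d, f, g}; ◇¬◇p there: d:F, f:F, g:F. ✗
f: successors {a, b, c, d, e, f, g}; ◇¬◇p there: a:F, b:F, c:F, d:F, e:F, f:F, g:F. ✗
g: successors {b, c, d, e, g}; ◇¬◇p there: b:F, c:F, d:F, e:F, g:F. ✗
— 0 worlds.
For □¬□◇¬p:
a: successors {a, b, d, e, f, g}; ¬□◇¬p there: a:T, b:T, d:T, e:T, f:T, g:T. ✓
b: successors {a, b, c, d, f}; ¬□◇¬p there: a:T, b:T, c:T, d:T, f:T. ✓
c: successors {b, d, e, g}; ¬□◇¬p there: b:T, d:T, e:T, g:T. ✓
d: successors {a, c, d, g}; ¬□◇¬p there: a:T, c:T, d:T, g:T. ✓
e: successors {d, f, g}; ¬□◇¬p there: d:T, f:T, g:T. ✓
f: successors {a, b, c, d, e, f, g}; ¬□◇¬p there: a:T, b:T, c:T, d:T, e:T, f:T, g:T. ✓
g: successors {b, c, d, e, g}; ¬□◇¬p there: b:T, c:T, d:T, e:T, g:T. ✓
— 7 worlds.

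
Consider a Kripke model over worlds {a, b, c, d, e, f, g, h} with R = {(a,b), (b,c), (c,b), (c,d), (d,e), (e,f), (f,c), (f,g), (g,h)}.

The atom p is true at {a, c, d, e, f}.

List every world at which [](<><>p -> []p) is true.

{a, c, d, g, h}

a: successors {b}; <><>p -> []p there: b:T. ✓
b: successors {c}; <><>p -> []p there: c:F. ✗
c: successors {b, d}; <><>p -> []p there: b:T, d:T. ✓
d: successors {e}; <><>p -> []p there: e:T. ✓
e: successors {f}; <><>p -> []p there: f:F. ✗
f: successors {c, g}; <><>p -> []p there: c:F, g:T. ✗
g: successors {h}; <><>p -> []p there: h:T. ✓
h: no successors, so [](<><>p -> []p) holds vacuously. ✓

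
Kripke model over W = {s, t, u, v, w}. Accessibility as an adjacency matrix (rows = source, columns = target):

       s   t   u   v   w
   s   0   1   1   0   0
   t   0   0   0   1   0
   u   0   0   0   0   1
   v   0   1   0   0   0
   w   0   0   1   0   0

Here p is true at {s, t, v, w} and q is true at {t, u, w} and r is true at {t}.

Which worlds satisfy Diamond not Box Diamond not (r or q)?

{s, u, v, w}

s: successors {t, u}; not Box Diamond not (r or q) there: t:T, u:T. ✓
t: successors {v}; not Box Diamond not (r or q) there: v:F. ✗
u: successors {w}; not Box Diamond not (r or q) there: w:T. ✓
v: successors {t}; not Box Diamond not (r or q) there: t:T. ✓
w: successors {u}; not Box Diamond not (r or q) there: u:T. ✓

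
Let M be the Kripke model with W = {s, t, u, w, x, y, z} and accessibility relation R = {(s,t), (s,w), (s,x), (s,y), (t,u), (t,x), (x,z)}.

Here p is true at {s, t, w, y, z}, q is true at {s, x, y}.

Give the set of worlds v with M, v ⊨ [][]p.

{t, u, w, x, y, z}

s: successors {t, w, x, y}; []p there: t:F, w:T, x:T, y:T. ✗
t: successors {u, x}; []p there: u:T, x:T. ✓
u: no successors, so [][]p holds vacuously. ✓
w: no successors, so [][]p holds vacuously. ✓
x: successors {z}; []p there: z:T. ✓
y: no successors, so [][]p holds vacuously. ✓
z: no successors, so [][]p holds vacuously. ✓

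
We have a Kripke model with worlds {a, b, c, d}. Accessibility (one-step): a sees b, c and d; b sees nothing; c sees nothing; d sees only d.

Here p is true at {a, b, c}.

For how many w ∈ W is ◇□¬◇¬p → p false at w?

0

a: ◇□¬◇¬p is T, p is T. ✓
b: ◇□¬◇¬p is F, p is T. ✓
c: ◇□¬◇¬p is F, p is T. ✓
d: ◇□¬◇¬p is F, p is F. ✓
Satisfying worlds: {a, b, c, d}.
So ◇□¬◇¬p → p fails at the other 0 worlds.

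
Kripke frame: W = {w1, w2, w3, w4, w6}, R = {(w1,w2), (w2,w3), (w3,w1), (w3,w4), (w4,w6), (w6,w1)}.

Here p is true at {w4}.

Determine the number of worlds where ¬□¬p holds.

1

w1: □¬p is T. ✗
w2: □¬p is T. ✗
w3: □¬p is F. ✓
w4: □¬p is T. ✗
w6: □¬p is T. ✗
Satisfying worlds: {w3}.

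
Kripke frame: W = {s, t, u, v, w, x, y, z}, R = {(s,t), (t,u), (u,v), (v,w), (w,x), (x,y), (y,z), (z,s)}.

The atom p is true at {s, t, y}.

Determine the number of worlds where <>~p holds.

s: successors {t}; ~p there: t:F. ✗
t: successors {u}; ~p there: u:T. ✓
u: successors {v}; ~p there: v:T. ✓
v: successors {w}; ~p there: w:T. ✓
w: successors {x}; ~p there: x:T. ✓
x: successors {y}; ~p there: y:F. ✗
y: successors {z}; ~p there: z:T. ✓
z: successors {s}; ~p there: s:F. ✗
Satisfying worlds: {t, u, v, w, y}.

5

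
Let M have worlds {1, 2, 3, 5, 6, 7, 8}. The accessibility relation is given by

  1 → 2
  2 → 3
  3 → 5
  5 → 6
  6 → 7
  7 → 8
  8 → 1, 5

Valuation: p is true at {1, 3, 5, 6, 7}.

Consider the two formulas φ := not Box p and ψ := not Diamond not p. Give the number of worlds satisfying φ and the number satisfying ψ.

For not Box p:
1: Box p is F. ✓
2: Box p is T. ✗
3: Box p is T. ✗
5: Box p is T. ✗
6: Box p is T. ✗
7: Box p is F. ✓
8: Box p is T. ✗
— 2 worlds.
For not Diamond not p:
1: Diamond not p is T. ✗
2: Diamond not p is F. ✓
3: Diamond not p is F. ✓
5: Diamond not p is F. ✓
6: Diamond not p is F. ✓
7: Diamond not p is T. ✗
8: Diamond not p is F. ✓
— 5 worlds.

2 and 5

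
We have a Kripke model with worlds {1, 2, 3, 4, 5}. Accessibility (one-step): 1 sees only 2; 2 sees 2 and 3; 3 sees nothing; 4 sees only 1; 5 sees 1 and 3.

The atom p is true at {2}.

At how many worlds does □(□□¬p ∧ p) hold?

1

1: successors {2}; □□¬p ∧ p there: 2:F. ✗
2: successors {2, 3}; □□¬p ∧ p there: 2:F, 3:F. ✗
3: no successors, so □(□□¬p ∧ p) holds vacuously. ✓
4: successors {1}; □□¬p ∧ p there: 1:F. ✗
5: successors {1, 3}; □□¬p ∧ p there: 1:F, 3:F. ✗
Satisfying worlds: {3}.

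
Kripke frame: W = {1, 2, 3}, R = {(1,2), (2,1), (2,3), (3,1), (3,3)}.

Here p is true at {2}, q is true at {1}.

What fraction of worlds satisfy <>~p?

2/3

1: successors {2}; ~p there: 2:F. ✗
2: successors {1, 3}; ~p there: 1:T, 3:T. ✓
3: successors {1, 3}; ~p there: 1:T, 3:T. ✓
That's 2 of 3 worlds, so 2/3.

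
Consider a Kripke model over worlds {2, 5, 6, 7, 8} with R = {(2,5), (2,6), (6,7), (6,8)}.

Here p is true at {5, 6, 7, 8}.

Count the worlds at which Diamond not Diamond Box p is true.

2

2: successors {5, 6}; not Diamond Box p there: 5:T, 6:F. ✓
5: no successors, so Diamond not Diamond Box p fails. ✗
6: successors {7, 8}; not Diamond Box p there: 7:T, 8:T. ✓
7: no successors, so Diamond not Diamond Box p fails. ✗
8: no successors, so Diamond not Diamond Box p fails. ✗
Satisfying worlds: {2, 6}.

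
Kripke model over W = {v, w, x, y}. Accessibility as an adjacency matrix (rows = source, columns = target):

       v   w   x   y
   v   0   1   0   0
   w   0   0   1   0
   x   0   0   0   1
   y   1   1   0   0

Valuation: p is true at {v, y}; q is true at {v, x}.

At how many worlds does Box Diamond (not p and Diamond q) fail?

3

v: successors {w}; Diamond (not p and Diamond q) there: w:F. ✗
w: successors {x}; Diamond (not p and Diamond q) there: x:F. ✗
x: successors {y}; Diamond (not p and Diamond q) there: y:T. ✓
y: successors {v, w}; Diamond (not p and Diamond q) there: v:T, w:F. ✗
Satisfying worlds: {x}.
So Box Diamond (not p and Diamond q) fails at the other 3 worlds.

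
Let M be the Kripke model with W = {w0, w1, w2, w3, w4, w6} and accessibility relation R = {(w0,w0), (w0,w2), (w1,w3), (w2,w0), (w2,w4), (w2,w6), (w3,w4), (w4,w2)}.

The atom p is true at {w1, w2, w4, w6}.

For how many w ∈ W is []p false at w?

w0: successors {w0, w2}; p there: w0:F, w2:T. ✗
w1: successors {w3}; p there: w3:F. ✗
w2: successors {w0, w4, w6}; p there: w0:F, w4:T, w6:T. ✗
w3: successors {w4}; p there: w4:T. ✓
w4: successors {w2}; p there: w2:T. ✓
w6: no successors, so []p holds vacuously. ✓
Satisfying worlds: {w3, w4, w6}.
So []p fails at the other 3 worlds.

3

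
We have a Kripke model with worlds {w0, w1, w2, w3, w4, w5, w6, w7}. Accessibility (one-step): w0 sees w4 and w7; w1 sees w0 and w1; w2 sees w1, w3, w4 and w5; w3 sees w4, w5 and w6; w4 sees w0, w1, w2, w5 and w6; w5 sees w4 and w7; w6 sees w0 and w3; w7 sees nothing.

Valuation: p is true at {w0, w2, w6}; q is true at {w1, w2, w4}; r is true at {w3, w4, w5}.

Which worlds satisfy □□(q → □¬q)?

{w7}

w0: successors {w4, w7}; □(q → □¬q) there: w4:F, w7:T. ✗
w1: successors {w0, w1}; □(q → □¬q) there: w0:F, w1:F. ✗
w2: successors {w1, w3, w4, w5}; □(q → □¬q) there: w1:F, w3:F, w4:F, w5:F. ✗
w3: successors {w4, w5, w6}; □(q → □¬q) there: w4:F, w5:F, w6:T. ✗
w4: successors {w0, w1, w2, w5, w6}; □(q → □¬q) there: w0:F, w1:F, w2:F, w5:F, w6:T. ✗
w5: successors {w4, w7}; □(q → □¬q) there: w4:F, w7:T. ✗
w6: successors {w0, w3}; □(q → □¬q) there: w0:F, w3:F. ✗
w7: no successors, so □□(q → □¬q) holds vacuously. ✓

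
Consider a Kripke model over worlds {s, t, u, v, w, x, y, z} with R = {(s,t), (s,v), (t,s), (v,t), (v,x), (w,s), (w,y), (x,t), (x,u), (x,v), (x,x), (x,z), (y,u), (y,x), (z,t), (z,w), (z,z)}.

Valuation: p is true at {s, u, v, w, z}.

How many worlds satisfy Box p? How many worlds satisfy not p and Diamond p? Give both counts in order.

2 and 3

For Box p:
s: successors {t, v}; p there: t:F, v:T. ✗
t: successors {s}; p there: s:T. ✓
u: no successors, so Box p holds vacuously. ✓
v: successors {t, x}; p there: t:F, x:F. ✗
w: successors {s, y}; p there: s:T, y:F. ✗
x: successors {t, u, v, x, z}; p there: t:F, u:T, v:T, x:F, z:T. ✗
y: successors {u, x}; p there: u:T, x:F. ✗
z: successors {t, w, z}; p there: t:F, w:T, z:T. ✗
— 2 worlds.
For not p and Diamond p:
s: not p is F, Diamond p is T. ✗
t: not p is T, Diamond p is T. ✓
u: not p is F, Diamond p is F. ✗
v: not p is F, Diamond p is F. ✗
w: not p is F, Diamond p is T. ✗
x: not p is T, Diamond p is T. ✓
y: not p is T, Diamond p is T. ✓
z: not p is F, Diamond p is T. ✗
— 3 worlds.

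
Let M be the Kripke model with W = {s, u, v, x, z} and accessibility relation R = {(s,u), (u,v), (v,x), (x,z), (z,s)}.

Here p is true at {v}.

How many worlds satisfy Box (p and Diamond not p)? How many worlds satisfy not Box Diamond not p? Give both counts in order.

1 and 1

For Box (p and Diamond not p):
s: successors {u}; p and Diamond not p there: u:F. ✗
u: successors {v}; p and Diamond not p there: v:T. ✓
v: successors {x}; p and Diamond not p there: x:F. ✗
x: successors {z}; p and Diamond not p there: z:F. ✗
z: successors {s}; p and Diamond not p there: s:F. ✗
— 1 world.
For not Box Diamond not p:
s: Box Diamond not p is F. ✓
u: Box Diamond not p is T. ✗
v: Box Diamond not p is T. ✗
x: Box Diamond not p is T. ✗
z: Box Diamond not p is T. ✗
— 1 world.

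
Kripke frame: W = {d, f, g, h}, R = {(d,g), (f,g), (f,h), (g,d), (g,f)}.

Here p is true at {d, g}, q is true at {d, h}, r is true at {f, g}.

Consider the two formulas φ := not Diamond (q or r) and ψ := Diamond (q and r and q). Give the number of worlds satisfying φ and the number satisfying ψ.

1 and 0

For not Diamond (q or r):
d: Diamond (q or r) is T. ✗
f: Diamond (q or r) is T. ✗
g: Diamond (q or r) is T. ✗
h: Diamond (q or r) is F. ✓
— 1 world.
For Diamond (q and r and q):
d: successors {g}; q and r and q there: g:F. ✗
f: successors {g, h}; q and r and q there: g:F, h:F. ✗
g: successors {d, f}; q and r and q there: d:F, f:F. ✗
h: no successors, so Diamond (q and r and q) fails. ✗
— 0 worlds.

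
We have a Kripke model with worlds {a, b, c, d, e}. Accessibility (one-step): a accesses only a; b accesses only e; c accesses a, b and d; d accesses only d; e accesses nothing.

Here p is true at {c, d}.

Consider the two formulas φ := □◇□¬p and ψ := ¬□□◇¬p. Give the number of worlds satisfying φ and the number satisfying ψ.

For □◇□¬p:
a: successors {a}; ◇□¬p there: a:T. ✓
b: successors {e}; ◇□¬p there: e:F. ✗
c: successors {a, b, d}; ◇□¬p there: a:T, b:T, d:F. ✗
d: successors {d}; ◇□¬p there: d:F. ✗
e: no successors, so □◇□¬p holds vacuously. ✓
— 2 worlds.
For ¬□□◇¬p:
a: □□◇¬p is T. ✗
b: □□◇¬p is T. ✗
c: □□◇¬p is F. ✓
d: □□◇¬p is F. ✓
e: □□◇¬p is T. ✗
— 2 worlds.

2 and 2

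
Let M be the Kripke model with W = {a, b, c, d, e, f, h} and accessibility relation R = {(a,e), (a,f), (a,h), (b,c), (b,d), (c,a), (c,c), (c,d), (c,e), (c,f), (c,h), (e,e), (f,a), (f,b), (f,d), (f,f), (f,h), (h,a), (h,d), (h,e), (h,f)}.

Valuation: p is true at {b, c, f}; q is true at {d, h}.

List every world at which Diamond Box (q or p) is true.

{b, c, f, h}

a: successors {e, f, h}; Box (q or p) there: e:F, f:F, h:F. ✗
b: successors {c, d}; Box (q or p) there: c:F, d:T. ✓
c: successors {a, c, d, e, f, h}; Box (q or p) there: a:F, c:F, d:T, e:F, f:F, h:F. ✓
d: no successors, so Diamond Box (q or p) fails. ✗
e: successors {e}; Box (q or p) there: e:F. ✗
f: successors {a, b, d, f, h}; Box (q or p) there: a:F, b:T, d:T, f:F, h:F. ✓
h: successors {a, d, e, f}; Box (q or p) there: a:F, d:T, e:F, f:F. ✓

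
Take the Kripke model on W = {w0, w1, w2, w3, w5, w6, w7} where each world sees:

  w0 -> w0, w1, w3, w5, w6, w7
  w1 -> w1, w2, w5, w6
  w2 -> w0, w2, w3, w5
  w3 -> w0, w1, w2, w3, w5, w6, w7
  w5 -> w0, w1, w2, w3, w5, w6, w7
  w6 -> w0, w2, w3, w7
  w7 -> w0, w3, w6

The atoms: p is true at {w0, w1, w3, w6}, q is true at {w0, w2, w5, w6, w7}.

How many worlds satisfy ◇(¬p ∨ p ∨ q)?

7

w0: successors {w0, w1, w3, w5, w6, w7}; ¬p ∨ p ∨ q there: w0:T, w1:T, w3:T, w5:T, w6:T, w7:T. ✓
w1: successors {w1, w2, w5, w6}; ¬p ∨ p ∨ q there: w1:T, w2:T, w5:T, w6:T. ✓
w2: successors {w0, w2, w3, w5}; ¬p ∨ p ∨ q there: w0:T, w2:T, w3:T, w5:T. ✓
w3: successors {w0, w1, w2, w3, w5, w6, w7}; ¬p ∨ p ∨ q there: w0:T, w1:T, w2:T, w3:T, w5:T, w6:T, w7:T. ✓
w5: successors {w0, w1, w2, w3, w5, w6, w7}; ¬p ∨ p ∨ q there: w0:T, w1:T, w2:T, w3:T, w5:T, w6:T, w7:T. ✓
w6: successors {w0, w2, w3, w7}; ¬p ∨ p ∨ q there: w0:T, w2:T, w3:T, w7:T. ✓
w7: successors {w0, w3, w6}; ¬p ∨ p ∨ q there: w0:T, w3:T, w6:T. ✓
Satisfying worlds: {w0, w1, w2, w3, w5, w6, w7}.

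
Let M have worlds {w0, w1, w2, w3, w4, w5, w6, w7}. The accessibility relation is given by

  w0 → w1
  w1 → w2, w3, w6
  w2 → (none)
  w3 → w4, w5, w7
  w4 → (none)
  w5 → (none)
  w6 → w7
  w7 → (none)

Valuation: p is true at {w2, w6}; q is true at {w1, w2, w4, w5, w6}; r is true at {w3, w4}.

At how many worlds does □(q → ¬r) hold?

7

w0: successors {w1}; q → ¬r there: w1:T. ✓
w1: successors {w2, w3, w6}; q → ¬r there: w2:T, w3:T, w6:T. ✓
w2: no successors, so □(q → ¬r) holds vacuously. ✓
w3: successors {w4, w5, w7}; q → ¬r there: w4:F, w5:T, w7:T. ✗
w4: no successors, so □(q → ¬r) holds vacuously. ✓
w5: no successors, so □(q → ¬r) holds vacuously. ✓
w6: successors {w7}; q → ¬r there: w7:T. ✓
w7: no successors, so □(q → ¬r) holds vacuously. ✓
Satisfying worlds: {w0, w1, w2, w4, w5, w6, w7}.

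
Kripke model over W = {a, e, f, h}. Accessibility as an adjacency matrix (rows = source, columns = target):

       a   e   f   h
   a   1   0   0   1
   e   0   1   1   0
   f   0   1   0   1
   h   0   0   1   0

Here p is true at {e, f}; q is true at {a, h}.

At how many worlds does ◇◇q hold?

3

a: successors {a, h}; ◇q there: a:T, h:F. ✓
e: successors {e, f}; ◇q there: e:F, f:T. ✓
f: successors {e, h}; ◇q there: e:F, h:F. ✗
h: successors {f}; ◇q there: f:T. ✓
Satisfying worlds: {a, e, h}.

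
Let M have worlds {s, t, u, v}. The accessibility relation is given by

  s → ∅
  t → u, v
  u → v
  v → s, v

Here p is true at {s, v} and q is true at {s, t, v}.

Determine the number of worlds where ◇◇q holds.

s: no successors, so ◇◇q fails. ✗
t: successors {u, v}; ◇q there: u:T, v:T. ✓
u: successors {v}; ◇q there: v:T. ✓
v: successors {s, v}; ◇q there: s:F, v:T. ✓
Satisfying worlds: {t, u, v}.

3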